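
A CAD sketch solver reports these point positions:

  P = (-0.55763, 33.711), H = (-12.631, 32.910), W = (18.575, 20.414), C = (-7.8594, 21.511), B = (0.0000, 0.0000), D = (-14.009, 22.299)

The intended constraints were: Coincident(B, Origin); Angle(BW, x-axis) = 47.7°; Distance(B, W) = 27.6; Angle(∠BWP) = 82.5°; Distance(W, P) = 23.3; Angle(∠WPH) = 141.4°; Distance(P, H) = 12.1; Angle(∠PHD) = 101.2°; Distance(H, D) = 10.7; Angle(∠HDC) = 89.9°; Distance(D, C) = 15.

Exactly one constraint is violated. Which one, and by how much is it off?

Distance(D, C) = 15 — off by 8.80.

B = (0.00, 0.00) ✓; BW at 47.70° ✓; |BW| = 27.60 ✓; ∠BWP = 82.50° ✓; |WP| = 23.30 ✓; ∠WPH = 141.4° ✓; |PH| = 12.10 ✓; ∠PHD = 101.2° ✓; |HD| = 10.70 ✓; ∠HDC = 89.90° ✓; |DC| = 6.200 ✗.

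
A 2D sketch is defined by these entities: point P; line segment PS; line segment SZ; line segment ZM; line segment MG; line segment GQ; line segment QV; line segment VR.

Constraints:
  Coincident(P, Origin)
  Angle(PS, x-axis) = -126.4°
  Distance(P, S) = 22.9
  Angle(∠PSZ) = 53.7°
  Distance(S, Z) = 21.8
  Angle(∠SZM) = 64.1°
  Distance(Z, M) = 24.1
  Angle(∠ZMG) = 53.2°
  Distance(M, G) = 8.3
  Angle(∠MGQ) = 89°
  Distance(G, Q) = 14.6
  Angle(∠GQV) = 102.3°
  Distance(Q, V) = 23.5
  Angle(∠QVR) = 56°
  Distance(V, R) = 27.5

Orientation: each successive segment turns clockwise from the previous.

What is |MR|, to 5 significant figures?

7.5683

∠GQV = 102.3° gives QV at 55.900° from the x-axis; with |QV| = 23.5, V = (0.95372, 22.982). ∠QVR = 56.0° gives VR at -68.100° from the x-axis; with |VR| = 27.5, R = (11.211, -2.5331). Then |MR| = |R − M| = 7.5683.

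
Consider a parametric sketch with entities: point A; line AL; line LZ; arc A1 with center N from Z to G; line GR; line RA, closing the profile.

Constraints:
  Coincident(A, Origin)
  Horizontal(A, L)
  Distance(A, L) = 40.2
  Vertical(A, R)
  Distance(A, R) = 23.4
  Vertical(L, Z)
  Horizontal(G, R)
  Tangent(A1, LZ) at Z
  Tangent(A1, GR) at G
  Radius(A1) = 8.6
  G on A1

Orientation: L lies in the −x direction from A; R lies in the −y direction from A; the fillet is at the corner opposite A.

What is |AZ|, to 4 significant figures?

42.84

A is at the origin; A and L share the same y with |AL| = 40.2 and L on the −x side, so L = (-40.20, 0.000). A and R share the same x with |AR| = 23.4 and R on the −y side, so R = (0.000, -23.40). The virtual corner opposite A is at (-40.20, -23.40). The tangent condition forces NZ to be normal to LZ and A1 meets GR tangentially, so NG is at right angles to GR, with radius 8.6, so the center N sits 8.6 in from both sides at N = (-31.60, -14.80). That places the tangent points at Z = (-40.20, -14.80) on LZ and G = (-31.60, -23.40) on GR. Then |AZ| = |Z − A| = 42.84.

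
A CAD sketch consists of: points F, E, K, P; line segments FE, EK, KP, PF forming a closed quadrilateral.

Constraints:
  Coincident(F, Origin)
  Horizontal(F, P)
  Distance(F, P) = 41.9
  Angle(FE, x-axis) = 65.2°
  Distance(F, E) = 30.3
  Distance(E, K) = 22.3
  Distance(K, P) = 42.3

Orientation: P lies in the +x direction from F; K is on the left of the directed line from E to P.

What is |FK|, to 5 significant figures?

50.998

F is at the origin; FP is horizontal with |FP| = 41.9 and P in +x, so P = (41.9, 0). FE runs at 65.2° with |FE| = 30.3, so E = (12.709, 27.506). K is determined by |EK| = 22.3 and |KP| = 42.3 together: it lies at the intersection of circle(E, 22.3) and circle(P, 42.3). With |EP| = 40.108, the foot of the radical line on EP is 3.9475 from E and the perpendicular offset is √(22.3² − 3.9475²) = 21.948. Taking the left-of-EP solution: K = (30.634, 40.772).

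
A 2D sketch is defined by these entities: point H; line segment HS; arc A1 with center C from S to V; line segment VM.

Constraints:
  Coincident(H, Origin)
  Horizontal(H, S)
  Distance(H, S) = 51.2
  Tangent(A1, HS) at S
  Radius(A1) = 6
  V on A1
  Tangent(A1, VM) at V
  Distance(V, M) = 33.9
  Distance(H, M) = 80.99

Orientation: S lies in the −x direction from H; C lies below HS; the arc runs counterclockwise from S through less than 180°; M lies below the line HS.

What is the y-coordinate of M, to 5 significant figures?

-31.072

Checks: |CV| = 6.000 ✓; ∠(CV, VM) = 90.00° ✓; |VM| = 33.90 ✓; |HM| = 80.99 ✓.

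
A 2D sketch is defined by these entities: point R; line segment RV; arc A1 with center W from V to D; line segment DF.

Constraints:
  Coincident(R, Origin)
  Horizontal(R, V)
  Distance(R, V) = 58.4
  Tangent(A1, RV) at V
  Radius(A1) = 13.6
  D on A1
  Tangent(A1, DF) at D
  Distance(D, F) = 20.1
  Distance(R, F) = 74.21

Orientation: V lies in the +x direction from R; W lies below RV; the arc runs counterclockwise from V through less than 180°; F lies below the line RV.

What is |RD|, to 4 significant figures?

54.70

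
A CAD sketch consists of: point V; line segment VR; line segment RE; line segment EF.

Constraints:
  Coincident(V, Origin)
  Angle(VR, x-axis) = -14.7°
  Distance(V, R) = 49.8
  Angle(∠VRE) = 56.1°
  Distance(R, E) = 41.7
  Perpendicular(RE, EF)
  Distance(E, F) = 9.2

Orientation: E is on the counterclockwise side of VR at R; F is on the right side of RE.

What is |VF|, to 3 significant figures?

52.4

∠VRE = 56.1°, so RE runs at -14.7° + (180° − 56.1°) = 109° from the x-axis; with |RE| = 41.7, E = R + 41.7·(cos 109°, sin 109°) = (34.5, 26.7). The perpendicularity gives EF at right angles to RE; with |EF| = 9.2 on the right of RE, F = E + 9.2·(0.944, 0.329) = (43.1, 29.8). Then |VF| = |F − V| = 52.4.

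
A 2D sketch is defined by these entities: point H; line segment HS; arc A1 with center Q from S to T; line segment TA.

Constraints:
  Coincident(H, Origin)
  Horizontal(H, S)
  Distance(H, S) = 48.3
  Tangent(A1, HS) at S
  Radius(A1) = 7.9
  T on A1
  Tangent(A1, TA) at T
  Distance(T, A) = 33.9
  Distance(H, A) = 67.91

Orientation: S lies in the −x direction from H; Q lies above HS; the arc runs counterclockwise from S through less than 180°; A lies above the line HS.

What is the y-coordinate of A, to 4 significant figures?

42.38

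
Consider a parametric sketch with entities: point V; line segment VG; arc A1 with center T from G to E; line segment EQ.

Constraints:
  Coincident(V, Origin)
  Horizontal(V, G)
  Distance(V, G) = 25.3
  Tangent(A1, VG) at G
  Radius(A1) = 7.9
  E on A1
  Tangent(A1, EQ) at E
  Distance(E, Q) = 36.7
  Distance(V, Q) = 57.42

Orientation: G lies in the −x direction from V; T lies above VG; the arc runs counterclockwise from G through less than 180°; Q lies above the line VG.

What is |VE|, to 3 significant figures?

22.1

V is at the origin; VG is horizontal with |VG| = 25.3 and G on the −x side, so G = (-25.3, 0.00). The tangent condition forces TG to be normal to VG, so T = G + (0, 7.9) = (-25.3, 7.90). Since TE ⟂ EQ (tangency), |TQ| = √(7.9² + 36.7²) = 37.5 regardless of where E sits on A1. So Q lies on both circle(V, 57.42) and circle(T, 37.5); the above-VG intersection is Q = (-37.7, 43.3). E is the foot of the tangent from Q: E = (-18.6, 12.0).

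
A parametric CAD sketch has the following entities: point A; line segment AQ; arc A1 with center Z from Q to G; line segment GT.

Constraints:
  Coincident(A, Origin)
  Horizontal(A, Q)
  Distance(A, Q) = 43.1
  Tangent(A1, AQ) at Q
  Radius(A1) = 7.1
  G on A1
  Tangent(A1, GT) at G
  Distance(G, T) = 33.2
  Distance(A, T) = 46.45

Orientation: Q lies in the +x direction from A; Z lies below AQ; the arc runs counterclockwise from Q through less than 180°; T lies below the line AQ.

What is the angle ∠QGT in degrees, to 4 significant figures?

142.5°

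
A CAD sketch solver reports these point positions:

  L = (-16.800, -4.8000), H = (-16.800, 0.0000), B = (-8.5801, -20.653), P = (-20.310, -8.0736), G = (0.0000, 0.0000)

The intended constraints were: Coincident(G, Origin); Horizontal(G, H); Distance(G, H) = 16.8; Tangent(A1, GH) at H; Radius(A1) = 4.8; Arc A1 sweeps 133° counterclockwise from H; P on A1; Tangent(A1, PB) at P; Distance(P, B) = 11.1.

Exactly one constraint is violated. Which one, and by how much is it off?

Distance(P, B) = 11.1 — off by 6.10.

G = (0.00, 0.00) ✓; G.y = 0.00, H.y = 0.00 ✓; |GH| = 16.80 ✓; ∠(LH, HG) = 90.00° ✓; |LH| = 4.800 ✓; bearing(L→P) − bearing(L→H) = 133.0° ✓; |LP| = 4.800 ✓; ∠(LP, PB) = 90.01° ✓; |PB| = 17.20 ✗.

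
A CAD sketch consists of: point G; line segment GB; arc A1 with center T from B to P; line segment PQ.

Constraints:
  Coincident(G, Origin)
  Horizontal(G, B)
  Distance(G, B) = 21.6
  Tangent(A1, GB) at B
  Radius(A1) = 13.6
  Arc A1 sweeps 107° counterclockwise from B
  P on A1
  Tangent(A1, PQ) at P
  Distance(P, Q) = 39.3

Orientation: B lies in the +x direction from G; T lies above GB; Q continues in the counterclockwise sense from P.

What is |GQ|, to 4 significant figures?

59.81

G is at the origin; GB is horizontal with |GB| = 21.6 and B on the +x side, so B = (21.60, 0.000). A1 meets GB tangentially, so TB is at right angles to GB, so T = B + (0, 13.6) = (21.60, 13.60). On A1, B sits at bearing -90° from T; a 107° counterclockwise sweep puts P at bearing 17°, so P = T + 13.6·(cos 17°, sin 17°) = (34.61, 17.58). A1 meets PQ tangentially, so TP is at right angles to PQ, so PQ runs along (−sin 17°, cos 17°); with |PQ| = 39.3, Q = (23.12, 55.16). Then |GQ| = |Q − G| = 59.81.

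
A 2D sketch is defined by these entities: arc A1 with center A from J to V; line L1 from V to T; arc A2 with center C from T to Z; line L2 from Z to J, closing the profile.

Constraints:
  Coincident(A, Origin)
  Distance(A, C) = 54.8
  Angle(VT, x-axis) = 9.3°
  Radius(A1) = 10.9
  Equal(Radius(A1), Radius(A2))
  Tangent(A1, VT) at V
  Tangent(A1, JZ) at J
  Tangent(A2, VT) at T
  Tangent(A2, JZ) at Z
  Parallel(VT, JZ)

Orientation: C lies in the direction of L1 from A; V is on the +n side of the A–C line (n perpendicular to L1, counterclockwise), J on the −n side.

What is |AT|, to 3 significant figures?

55.9

Tangency of A1 to both parallel lines with radius 10.9 puts V and J at A ± 10.9·n: V = (-1.76, 10.8), J = (1.76, -10.8). Equal radii place T and Z the same way about C: T = C + 10.9·n = (52.3, 19.6), Z = C − 10.9·n = (55.8, -1.90). Then |AT| = |T − A| = 55.9.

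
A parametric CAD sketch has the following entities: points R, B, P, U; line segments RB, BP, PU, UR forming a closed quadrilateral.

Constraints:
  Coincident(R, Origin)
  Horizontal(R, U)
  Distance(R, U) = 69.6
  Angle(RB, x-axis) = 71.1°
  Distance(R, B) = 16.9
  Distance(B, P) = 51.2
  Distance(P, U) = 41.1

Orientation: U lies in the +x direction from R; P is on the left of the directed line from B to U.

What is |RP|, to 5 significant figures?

63.992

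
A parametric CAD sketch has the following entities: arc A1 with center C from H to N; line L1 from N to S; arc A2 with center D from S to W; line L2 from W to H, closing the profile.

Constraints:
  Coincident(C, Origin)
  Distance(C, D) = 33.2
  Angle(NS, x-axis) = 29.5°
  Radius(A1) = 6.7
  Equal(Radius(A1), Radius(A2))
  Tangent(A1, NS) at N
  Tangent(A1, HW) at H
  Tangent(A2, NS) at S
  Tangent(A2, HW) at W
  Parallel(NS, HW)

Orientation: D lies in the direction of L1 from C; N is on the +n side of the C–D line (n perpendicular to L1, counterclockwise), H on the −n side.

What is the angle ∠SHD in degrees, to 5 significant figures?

10.570°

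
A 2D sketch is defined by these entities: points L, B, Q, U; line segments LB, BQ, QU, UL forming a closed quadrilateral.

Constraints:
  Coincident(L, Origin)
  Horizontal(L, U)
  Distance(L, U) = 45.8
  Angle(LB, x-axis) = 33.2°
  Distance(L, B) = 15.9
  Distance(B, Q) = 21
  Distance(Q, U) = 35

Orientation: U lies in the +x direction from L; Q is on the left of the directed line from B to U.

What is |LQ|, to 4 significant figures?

35.86

Checks: |BQ| = 21.00 ✓; |QU| = 35.00 ✓.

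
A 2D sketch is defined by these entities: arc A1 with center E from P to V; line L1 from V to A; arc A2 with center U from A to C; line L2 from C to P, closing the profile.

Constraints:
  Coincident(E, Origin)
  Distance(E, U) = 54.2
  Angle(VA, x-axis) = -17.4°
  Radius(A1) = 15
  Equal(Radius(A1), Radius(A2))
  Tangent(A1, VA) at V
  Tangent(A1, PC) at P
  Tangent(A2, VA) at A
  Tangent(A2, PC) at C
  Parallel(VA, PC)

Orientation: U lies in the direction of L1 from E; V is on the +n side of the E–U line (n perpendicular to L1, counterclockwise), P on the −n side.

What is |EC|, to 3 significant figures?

56.2

Tangency of A1 to both parallel lines with radius 15.0 puts V and P at E ± 15.0·n: V = (4.49, 14.3), P = (-4.49, -14.3). Equal radii place A and C the same way about U: A = U + 15.0·n = (56.2, -1.89), C = U − 15.0·n = (47.2, -30.5). Then |EC| = |C − E| = 56.2.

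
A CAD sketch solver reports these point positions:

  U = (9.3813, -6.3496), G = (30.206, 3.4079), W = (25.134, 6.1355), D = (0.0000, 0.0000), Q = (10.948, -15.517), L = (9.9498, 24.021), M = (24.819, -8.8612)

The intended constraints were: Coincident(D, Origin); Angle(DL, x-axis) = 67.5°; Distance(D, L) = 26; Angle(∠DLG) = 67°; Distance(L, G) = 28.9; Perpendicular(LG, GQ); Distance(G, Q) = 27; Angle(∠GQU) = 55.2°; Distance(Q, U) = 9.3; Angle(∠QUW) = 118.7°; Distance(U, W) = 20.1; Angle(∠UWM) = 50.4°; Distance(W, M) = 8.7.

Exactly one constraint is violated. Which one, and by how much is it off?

Distance(W, M) = 8.7 — off by 6.30.

D = (0.00, 0.00) ✓; DL at 67.50° ✓; |DL| = 26.00 ✓; ∠DLG = 67.00° ✓; |LG| = 28.90 ✓; ∠(LG, GQ) = 90.00° ✓; |GQ| = 27.00 ✓; ∠GQU = 55.20° ✓; |QU| = 9.300 ✓; ∠QUW = 118.7° ✓; |UW| = 20.10 ✓; ∠UWM = 50.40° ✓; |WM| = 15.00 ✗.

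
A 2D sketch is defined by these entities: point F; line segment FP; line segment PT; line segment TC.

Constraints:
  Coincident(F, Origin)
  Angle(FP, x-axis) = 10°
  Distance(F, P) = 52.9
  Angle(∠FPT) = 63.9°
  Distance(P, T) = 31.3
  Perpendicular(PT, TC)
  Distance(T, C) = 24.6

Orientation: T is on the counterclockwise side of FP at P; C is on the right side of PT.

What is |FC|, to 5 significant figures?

72.551

∠FPT = 63.9°, so PT runs at 10.0° + (180° − 63.9°) = 126.10° from the x-axis; with |PT| = 31.3, T = P + 31.3·(cos 126.10°, sin 126.10°) = (33.654, 34.476). PT is perpendicular to TC; with |TC| = 24.6 on the right of PT, C = T + 24.6·(0.80799, 0.58920) = (53.531, 48.970). Then |FC| = |C − F| = 72.551.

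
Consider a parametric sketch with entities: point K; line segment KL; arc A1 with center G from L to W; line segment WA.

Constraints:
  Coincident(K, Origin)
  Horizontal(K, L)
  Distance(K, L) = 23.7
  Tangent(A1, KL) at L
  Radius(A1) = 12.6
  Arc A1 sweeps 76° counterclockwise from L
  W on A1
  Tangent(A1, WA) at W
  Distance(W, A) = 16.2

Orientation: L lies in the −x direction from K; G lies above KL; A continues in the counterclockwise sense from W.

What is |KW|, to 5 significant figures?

14.930

Tangency of A1 to KL means the radius GL is perpendicular to KL, so G = L + (0, 12.6) = (-23.700, 12.600). On A1, L sits at bearing -90° from G; a 76° counterclockwise sweep puts W at bearing -14°, so W = G + 12.6·(cos -14°, sin -14°) = (-11.474, 9.5518). Then |KW| = |W − K| = 14.930.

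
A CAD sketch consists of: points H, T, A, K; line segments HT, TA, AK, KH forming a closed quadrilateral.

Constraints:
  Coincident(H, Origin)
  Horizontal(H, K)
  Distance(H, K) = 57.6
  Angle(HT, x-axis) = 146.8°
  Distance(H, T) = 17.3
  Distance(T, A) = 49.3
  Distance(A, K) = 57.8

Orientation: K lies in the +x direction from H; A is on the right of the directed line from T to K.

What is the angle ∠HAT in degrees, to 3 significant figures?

12.9°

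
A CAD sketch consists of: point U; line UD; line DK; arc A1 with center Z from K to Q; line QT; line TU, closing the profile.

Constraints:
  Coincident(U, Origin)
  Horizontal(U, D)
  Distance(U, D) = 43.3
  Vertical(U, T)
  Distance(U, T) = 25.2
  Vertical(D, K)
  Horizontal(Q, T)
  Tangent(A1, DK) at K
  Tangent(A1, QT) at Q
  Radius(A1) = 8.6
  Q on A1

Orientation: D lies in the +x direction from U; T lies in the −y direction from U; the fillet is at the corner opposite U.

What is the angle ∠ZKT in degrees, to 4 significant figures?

11.23°

The virtual corner opposite U is at (43.30, -25.20). Tangency of A1 to DK means the radius ZK is perpendicular to DK and A1 meets QT tangentially, so ZQ is at right angles to QT, with radius 8.6, so the center Z sits 8.6 in from both sides at Z = (34.70, -16.60). That places the tangent points at K = (43.30, -16.60) on DK and Q = (34.70, -25.20) on QT. Then cos ∠ZKT = KZ·KT / (|KZ||KT|), giving 11.23°.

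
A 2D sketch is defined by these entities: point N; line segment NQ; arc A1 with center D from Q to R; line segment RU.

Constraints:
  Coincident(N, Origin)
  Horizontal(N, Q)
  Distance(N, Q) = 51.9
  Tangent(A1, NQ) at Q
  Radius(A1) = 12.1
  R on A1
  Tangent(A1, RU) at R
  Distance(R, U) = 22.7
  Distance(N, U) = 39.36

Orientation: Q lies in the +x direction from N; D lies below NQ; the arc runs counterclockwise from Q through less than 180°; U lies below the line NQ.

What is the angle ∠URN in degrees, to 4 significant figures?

67.71°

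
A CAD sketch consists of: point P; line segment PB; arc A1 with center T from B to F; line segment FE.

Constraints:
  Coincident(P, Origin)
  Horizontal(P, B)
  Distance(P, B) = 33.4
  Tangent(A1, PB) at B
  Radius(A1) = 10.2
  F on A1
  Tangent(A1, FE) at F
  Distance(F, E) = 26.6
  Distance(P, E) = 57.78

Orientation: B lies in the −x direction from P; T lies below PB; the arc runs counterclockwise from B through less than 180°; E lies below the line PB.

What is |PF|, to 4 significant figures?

44.64

Checks: |TF| = 10.20 ✓; ∠(TF, FE) = 90.00° ✓; |FE| = 26.60 ✓; |PE| = 57.78 ✓.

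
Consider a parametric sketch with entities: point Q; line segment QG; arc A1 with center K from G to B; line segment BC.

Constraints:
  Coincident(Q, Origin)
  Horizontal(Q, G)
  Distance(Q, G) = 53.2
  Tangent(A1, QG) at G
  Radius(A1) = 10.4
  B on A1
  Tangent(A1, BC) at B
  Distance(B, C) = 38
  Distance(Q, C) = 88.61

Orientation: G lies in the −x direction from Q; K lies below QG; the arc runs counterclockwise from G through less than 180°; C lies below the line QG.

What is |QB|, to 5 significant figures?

62.863

Checks: Q = (0.00, 0.00) ✓; |KB| = 10.40 ✓; ∠(KB, BC) = 90.00° ✓; |BC| = 38.00 ✓; |QC| = 88.61 ✓.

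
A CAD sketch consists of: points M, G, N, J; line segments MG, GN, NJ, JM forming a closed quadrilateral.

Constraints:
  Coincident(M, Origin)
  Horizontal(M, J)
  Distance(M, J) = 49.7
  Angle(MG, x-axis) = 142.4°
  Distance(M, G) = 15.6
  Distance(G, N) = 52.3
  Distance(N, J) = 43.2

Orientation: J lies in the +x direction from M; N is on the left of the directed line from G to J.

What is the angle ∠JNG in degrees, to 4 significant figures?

81.61°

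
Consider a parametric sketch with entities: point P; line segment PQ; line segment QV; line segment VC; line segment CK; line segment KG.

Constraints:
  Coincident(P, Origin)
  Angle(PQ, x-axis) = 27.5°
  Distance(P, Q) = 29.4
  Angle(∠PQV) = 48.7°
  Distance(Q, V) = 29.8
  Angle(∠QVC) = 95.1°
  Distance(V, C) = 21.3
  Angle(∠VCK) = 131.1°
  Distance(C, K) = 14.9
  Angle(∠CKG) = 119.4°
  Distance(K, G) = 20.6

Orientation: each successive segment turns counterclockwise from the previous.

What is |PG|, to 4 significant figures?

18.60

P is at the origin; PQ runs at 27.5° with length 29.4, so Q = (26.08, 13.58). ∠PQV = 48.7° gives QV at 158.8° from the x-axis; with |QV| = 29.8, V = (-1.705, 24.35). ∠QVC = 95.1° gives VC at -116.3° from the x-axis; with |VC| = 21.3, C = (-11.14, 5.257). ∠VCK = 131.1° gives CK at -67.40° from the x-axis; with |CK| = 14.9, K = (-5.417, -8.499). ∠CKG = 119.4° gives KG at -6.800° from the x-axis; with |KG| = 20.6, G = (15.04, -10.94). Then |PG| = |G − P| = 18.60.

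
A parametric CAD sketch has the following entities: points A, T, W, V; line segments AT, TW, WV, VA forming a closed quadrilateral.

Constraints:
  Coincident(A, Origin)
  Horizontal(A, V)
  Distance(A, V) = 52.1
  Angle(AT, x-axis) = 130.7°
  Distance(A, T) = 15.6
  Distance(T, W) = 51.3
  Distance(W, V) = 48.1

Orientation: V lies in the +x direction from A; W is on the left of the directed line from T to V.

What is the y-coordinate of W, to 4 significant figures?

43.01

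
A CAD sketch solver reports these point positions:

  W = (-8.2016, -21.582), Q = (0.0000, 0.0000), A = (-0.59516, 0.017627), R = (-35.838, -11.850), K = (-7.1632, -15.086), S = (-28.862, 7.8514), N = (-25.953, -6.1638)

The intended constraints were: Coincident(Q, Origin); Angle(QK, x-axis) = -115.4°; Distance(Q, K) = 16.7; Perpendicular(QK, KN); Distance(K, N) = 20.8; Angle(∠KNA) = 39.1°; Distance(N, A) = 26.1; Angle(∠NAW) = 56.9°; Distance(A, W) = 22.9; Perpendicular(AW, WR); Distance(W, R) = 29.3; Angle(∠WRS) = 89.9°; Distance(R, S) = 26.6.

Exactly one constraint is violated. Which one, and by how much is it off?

Distance(R, S) = 26.6 — off by 5.70.

Q = (0.00, 0.00) ✓; QK at -115.4° ✓; |QK| = 16.70 ✓; ∠(QK, KN) = 90.00° ✓; |KN| = 20.80 ✓; ∠KNA = 39.10° ✓; |NA| = 26.10 ✓; ∠NAW = 56.90° ✓; |AW| = 22.90 ✓; ∠(AW, WR) = 90.00° ✓; |WR| = 29.30 ✓; ∠WRS = 89.90° ✓; |RS| = 20.90 ✗.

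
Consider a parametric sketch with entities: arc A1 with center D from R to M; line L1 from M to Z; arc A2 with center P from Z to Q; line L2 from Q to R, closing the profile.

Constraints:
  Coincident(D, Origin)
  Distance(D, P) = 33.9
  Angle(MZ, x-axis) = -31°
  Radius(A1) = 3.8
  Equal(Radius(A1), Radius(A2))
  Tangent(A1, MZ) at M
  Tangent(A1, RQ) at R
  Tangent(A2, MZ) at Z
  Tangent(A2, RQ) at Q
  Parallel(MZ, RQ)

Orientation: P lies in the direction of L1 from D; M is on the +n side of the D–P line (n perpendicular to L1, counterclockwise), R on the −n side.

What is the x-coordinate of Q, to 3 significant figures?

27.1

Tangency of A1 to both parallel lines with radius 3.8 puts M and R at D ± 3.8·n: M = (1.96, 3.26), R = (-1.96, -3.26). Equal radii place Z and Q the same way about P: Z = P + 3.8·n = (31.0, -14.2), Q = P − 3.8·n = (27.1, -20.7). So Q.x = 27.1.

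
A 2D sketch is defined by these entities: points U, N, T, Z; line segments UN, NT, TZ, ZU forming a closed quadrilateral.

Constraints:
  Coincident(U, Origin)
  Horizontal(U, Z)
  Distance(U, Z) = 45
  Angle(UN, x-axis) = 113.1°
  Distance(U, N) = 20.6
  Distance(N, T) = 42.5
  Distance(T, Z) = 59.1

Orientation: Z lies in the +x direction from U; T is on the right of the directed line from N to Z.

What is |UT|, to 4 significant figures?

25.27

Checks: |NT| = 42.50 ✓; |TZ| = 59.10 ✓.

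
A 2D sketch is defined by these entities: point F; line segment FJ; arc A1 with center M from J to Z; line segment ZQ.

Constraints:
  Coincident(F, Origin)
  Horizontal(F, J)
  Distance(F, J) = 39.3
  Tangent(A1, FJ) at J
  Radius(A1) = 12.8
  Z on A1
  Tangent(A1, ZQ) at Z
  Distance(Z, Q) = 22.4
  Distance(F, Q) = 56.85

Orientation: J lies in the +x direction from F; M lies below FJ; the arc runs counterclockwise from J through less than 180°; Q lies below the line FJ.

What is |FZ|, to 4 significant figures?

35.25

Checks: |MZ| = 12.80 ✓; ∠(MZ, ZQ) = 90.00° ✓; |ZQ| = 22.40 ✓; |FQ| = 56.85 ✓.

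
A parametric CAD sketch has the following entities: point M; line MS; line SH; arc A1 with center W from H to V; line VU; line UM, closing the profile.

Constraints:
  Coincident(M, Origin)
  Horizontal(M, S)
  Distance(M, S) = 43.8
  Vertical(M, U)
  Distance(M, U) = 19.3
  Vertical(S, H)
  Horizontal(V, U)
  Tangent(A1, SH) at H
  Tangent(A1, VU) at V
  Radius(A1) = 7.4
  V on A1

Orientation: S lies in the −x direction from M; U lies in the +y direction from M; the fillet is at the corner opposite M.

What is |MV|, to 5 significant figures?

41.200

M is at the origin; MS is horizontal with |MS| = 43.8 and S on the −x side, so S = (-43.800, 0.0000). MU is vertical with |MU| = 19.3 and U on the +y side, so U = (0.0000, 19.300). The virtual corner opposite M is at (-43.800, 19.300). The tangent condition forces WH to be normal to SH and the tangent condition forces WV to be normal to VU, with radius 7.4, so the center W sits 7.4 in from both sides at W = (-36.400, 11.900). That places the tangent points at H = (-43.800, 11.900) on SH and V = (-36.400, 19.300) on VU. Then |MV| = |V − M| = 41.200.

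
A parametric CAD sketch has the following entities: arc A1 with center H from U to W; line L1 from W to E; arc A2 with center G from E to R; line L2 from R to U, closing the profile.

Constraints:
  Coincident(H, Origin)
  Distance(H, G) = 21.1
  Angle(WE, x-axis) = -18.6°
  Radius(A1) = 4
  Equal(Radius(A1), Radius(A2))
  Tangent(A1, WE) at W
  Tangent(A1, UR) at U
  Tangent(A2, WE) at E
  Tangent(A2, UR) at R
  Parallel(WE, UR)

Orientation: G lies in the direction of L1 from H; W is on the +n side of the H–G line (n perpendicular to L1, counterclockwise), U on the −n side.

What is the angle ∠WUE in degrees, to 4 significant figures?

69.24°

Tangency of A1 to both parallel lines with radius 4.0 puts W and U at H ± 4.0·n: W = (1.276, 3.791), U = (-1.276, -3.791). Equal radii place E and R the same way about G: E = G + 4.0·n = (21.27, -2.939), R = G − 4.0·n = (18.72, -10.52). Then cos ∠WUE = UW·UE / (|UW||UE|), giving 69.24°.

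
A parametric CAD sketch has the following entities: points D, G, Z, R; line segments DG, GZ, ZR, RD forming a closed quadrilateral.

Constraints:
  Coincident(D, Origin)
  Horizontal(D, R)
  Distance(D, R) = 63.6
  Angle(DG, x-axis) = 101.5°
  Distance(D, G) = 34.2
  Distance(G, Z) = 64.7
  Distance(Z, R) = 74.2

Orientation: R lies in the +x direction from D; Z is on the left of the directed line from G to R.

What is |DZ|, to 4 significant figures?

84.96

Checks: |GZ| = 64.70 ✓; |ZR| = 74.20 ✓.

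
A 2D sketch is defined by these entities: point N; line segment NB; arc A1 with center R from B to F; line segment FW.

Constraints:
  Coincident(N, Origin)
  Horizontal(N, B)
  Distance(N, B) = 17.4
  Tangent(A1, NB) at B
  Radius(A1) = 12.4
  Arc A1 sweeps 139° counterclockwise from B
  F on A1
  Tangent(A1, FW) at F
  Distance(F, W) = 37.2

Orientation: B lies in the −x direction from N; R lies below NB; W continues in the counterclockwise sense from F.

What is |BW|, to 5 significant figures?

50.286

On A1, B sits at bearing 90° from R; a 139° counterclockwise sweep puts F at bearing 229°, so F = R + 12.4·(cos 229°, sin 229°) = (-25.535, -21.758). Since A1 is tangent to FW there, RF ⟂ FW, so FW runs along (−sin 229°, cos 229°); with |FW| = 37.2, W = (2.5401, -46.164). Then |BW| = |W − B| = 50.286.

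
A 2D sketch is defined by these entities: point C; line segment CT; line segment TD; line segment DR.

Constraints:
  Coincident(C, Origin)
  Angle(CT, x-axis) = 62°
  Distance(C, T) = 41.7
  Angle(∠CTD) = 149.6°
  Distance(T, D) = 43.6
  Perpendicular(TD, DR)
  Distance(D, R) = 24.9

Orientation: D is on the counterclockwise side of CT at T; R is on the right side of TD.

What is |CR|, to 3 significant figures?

91.9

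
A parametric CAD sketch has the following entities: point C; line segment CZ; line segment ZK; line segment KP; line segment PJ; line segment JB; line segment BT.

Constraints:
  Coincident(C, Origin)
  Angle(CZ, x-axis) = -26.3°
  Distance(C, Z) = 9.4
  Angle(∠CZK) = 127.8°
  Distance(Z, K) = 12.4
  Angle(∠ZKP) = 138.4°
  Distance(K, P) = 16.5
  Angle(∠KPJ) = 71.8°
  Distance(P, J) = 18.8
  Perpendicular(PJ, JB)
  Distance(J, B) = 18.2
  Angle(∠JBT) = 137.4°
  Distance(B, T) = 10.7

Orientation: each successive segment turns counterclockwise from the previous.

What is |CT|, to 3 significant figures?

15.1

C is at the origin; CZ runs at -26.3° with length 9.4, so Z = (8.43, -4.16). ∠CZK = 127.8° gives ZK at 25.9° from the x-axis; with |ZK| = 12.4, K = (19.6, 1.25). ∠ZKP = 138.4° gives KP at 67.5° from the x-axis; with |KP| = 16.5, P = (25.9, 16.5). ∠KPJ = 71.8° gives PJ at 176° from the x-axis; with |PJ| = 18.8, J = (7.15, 17.9). The perpendicularity gives JB at right angles to PJ, so JB runs at -94.3°; with |JB| = 18.2, B = (5.78, -0.244). ∠JBT = 137.4° gives BT at -51.7° from the x-axis; with |BT| = 10.7, T = (12.4, -8.64). Then |CT| = |T − C| = 15.1.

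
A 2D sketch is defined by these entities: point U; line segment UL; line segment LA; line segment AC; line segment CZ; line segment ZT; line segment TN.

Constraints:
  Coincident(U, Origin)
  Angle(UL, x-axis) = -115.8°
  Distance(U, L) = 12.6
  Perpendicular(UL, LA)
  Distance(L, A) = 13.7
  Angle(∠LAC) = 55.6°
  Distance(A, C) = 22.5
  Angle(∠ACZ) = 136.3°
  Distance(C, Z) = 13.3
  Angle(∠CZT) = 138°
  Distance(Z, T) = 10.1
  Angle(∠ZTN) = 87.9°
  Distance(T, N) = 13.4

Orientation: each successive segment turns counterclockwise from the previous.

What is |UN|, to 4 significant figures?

15.65

U is at the origin; UL runs at -115.8° with length 12.6, so L = (-5.484, -11.34). The perpendicularity gives LA at right angles to UL, so LA runs at -25.80°; with |LA| = 13.7, A = (6.850, -17.31). ∠LAC = 55.6° gives AC at 98.60° from the x-axis; with |AC| = 22.5, C = (3.486, 4.940). ∠ACZ = 136.3° gives CZ at 142.3° from the x-axis; with |CZ| = 13.3, Z = (-7.037, 13.07). ∠CZT = 138.0° gives ZT at -175.7° from the x-axis; with |ZT| = 10.1, T = (-17.11, 12.32). ∠ZTN = 87.9° gives TN at -83.60° from the x-axis; with |TN| = 13.4, N = (-15.62, -1.000). Then |UN| = |N − U| = 15.65.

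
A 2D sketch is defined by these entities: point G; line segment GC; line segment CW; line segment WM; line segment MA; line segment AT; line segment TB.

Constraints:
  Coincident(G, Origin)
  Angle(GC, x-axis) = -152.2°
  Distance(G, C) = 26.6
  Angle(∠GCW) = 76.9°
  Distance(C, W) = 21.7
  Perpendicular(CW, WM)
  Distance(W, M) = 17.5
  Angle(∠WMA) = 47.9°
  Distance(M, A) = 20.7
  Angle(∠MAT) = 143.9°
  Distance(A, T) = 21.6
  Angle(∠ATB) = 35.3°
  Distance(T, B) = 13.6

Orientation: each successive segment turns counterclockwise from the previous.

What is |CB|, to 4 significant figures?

14.48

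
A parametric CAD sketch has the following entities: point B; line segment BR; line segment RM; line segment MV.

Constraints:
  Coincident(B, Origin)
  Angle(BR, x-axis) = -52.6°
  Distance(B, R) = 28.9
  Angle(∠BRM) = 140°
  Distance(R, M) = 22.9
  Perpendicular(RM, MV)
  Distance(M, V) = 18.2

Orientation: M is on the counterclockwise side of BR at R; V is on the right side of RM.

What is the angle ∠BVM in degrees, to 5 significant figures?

50.766°

B is at the origin; BR runs at -52.6° with length 28.9, so R = 28.9·(cos -52.6°, sin -52.6°) = (17.553, -22.959). ∠BRM = 140.0°, so RM runs at -52.6° + (180° − 140.0°) = -12.600° from the x-axis; with |RM| = 22.9, M = R + 22.9·(cos -12.600°, sin -12.600°) = (39.902, -27.954). RM ⟂ MV; with |MV| = 18.2 on the right of RM, V = M + 18.2·(-0.21814, -0.97592) = (35.931, -45.716). Then cos ∠BVM = VB·VM / (|VB||VM|), giving 50.766°.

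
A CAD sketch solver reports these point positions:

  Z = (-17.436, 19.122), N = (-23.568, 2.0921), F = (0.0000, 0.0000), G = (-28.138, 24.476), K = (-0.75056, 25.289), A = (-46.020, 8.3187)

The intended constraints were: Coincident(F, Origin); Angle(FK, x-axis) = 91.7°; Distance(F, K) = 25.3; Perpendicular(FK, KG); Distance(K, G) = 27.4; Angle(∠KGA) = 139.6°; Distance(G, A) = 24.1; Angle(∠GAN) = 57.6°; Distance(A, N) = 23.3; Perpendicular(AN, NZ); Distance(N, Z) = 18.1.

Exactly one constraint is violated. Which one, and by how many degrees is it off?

Perpendicular(AN, NZ) — off by 4.30°.

F = (0.00, 0.00) ✓; FK at 91.70° ✓; |FK| = 25.30 ✓; ∠(FK, KG) = 90.00° ✓; |KG| = 27.40 ✓; ∠KGA = 139.6° ✓; |GA| = 24.10 ✓; ∠GAN = 57.60° ✓; |AN| = 23.30 ✓; ∠(AN, NZ) = 85.70° ✗; |NZ| = 18.10 ✓.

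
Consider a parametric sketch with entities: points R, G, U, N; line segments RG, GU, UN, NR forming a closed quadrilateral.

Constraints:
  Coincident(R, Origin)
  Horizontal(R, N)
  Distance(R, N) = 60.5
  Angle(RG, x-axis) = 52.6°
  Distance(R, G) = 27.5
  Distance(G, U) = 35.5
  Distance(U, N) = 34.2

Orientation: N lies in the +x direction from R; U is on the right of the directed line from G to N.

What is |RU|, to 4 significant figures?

30.67

Checks: |GU| = 35.50 ✓; |UN| = 34.20 ✓.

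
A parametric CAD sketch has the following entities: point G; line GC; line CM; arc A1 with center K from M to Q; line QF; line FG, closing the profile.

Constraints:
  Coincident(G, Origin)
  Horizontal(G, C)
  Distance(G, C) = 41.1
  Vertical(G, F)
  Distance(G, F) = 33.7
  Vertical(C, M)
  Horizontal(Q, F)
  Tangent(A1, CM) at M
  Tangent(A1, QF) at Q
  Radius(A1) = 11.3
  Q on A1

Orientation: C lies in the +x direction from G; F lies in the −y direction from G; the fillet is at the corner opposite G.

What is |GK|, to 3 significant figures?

37.3

G is at the origin; GC is horizontal with |GC| = 41.1 and C on the +x side, so C = (41.1, 0.00). GF is vertical with |GF| = 33.7 and F on the −y side, so F = (0.00, -33.7). The virtual corner opposite G is at (41.1, -33.7). Tangency of A1 to CM means the radius KM is perpendicular to CM and A1 meets QF tangentially, so KQ is at right angles to QF, with radius 11.3, so the center K sits 11.3 in from both sides at K = (29.8, -22.4). Then |GK| = |K − G| = 37.3.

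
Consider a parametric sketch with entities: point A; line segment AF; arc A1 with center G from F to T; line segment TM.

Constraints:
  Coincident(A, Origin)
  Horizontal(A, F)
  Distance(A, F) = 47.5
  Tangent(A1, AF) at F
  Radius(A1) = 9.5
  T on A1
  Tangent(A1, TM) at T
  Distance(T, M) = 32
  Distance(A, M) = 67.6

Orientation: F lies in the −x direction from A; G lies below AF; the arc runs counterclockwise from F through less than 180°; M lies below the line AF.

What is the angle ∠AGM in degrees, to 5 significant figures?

110.06°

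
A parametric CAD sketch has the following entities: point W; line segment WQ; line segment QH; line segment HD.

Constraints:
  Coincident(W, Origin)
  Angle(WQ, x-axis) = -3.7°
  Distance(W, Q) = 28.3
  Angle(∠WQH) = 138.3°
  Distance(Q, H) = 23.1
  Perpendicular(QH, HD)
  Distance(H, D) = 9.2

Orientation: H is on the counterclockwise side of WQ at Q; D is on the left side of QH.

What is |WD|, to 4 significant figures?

45.27

W is at the origin; WQ runs at -3.7° with length 28.3, so Q = 28.3·(cos -3.7°, sin -3.7°) = (28.24, -1.826). ∠WQH = 138.3°, so QH runs at -3.7° + (180° − 138.3°) = 38.00° from the x-axis; with |QH| = 23.1, H = Q + 23.1·(cos 38.00°, sin 38.00°) = (46.44, 12.40). QH ⟂ HD; with |HD| = 9.2 on the left of QH, D = H + 9.2·(-0.6157, 0.7880) = (40.78, 19.65). Then |WD| = |D − W| = 45.27.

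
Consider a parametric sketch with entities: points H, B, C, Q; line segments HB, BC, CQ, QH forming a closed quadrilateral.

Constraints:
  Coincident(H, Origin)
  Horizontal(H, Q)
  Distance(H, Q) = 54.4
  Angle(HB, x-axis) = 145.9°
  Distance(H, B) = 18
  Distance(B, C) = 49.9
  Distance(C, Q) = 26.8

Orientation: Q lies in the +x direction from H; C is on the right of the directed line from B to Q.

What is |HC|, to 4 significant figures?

32.22

Checks: H = (0.00, 0.00) ✓; |BC| = 49.90 ✓; |CQ| = 26.80 ✓.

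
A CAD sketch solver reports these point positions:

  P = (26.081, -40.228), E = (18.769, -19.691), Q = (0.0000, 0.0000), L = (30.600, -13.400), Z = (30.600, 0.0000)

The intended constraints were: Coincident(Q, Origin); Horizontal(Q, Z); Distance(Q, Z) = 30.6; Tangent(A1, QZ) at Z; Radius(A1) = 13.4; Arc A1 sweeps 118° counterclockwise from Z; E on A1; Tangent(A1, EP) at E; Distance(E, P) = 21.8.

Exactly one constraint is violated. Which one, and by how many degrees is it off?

Tangent(A1, EP) at E — off by 8.40°.

Q = (0.00, 0.00) ✓; Q.y = 0.00, Z.y = 0.00 ✓; |QZ| = 30.60 ✓; ∠(LZ, ZQ) = 90.00° ✓; |LZ| = 13.40 ✓; bearing(L→E) − bearing(L→Z) = 118.0° ✓; |LE| = 13.40 ✓; ∠(LE, EP) = 98.40° ✗; |EP| = 21.80 ✓.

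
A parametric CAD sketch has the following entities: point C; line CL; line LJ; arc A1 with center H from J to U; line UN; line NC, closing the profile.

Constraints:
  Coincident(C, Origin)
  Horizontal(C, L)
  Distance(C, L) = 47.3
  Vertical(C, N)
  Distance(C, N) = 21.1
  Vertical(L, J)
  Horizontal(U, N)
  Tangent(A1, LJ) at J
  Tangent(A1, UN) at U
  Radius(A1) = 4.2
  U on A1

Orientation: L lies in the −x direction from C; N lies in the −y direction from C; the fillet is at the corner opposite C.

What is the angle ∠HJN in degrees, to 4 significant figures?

5.074°

C is at the origin; CL is horizontal with |CL| = 47.3 and L on the −x side, so L = (-47.30, 0.000). CN is vertical with |CN| = 21.1 and N on the −y side, so N = (0.000, -21.10). The virtual corner opposite C is at (-47.30, -21.10). Since A1 is tangent to LJ there, HJ ⟂ LJ and since A1 is tangent to UN there, HU ⟂ UN, with radius 4.2, so the center H sits 4.2 in from both sides at H = (-43.10, -16.90). That places the tangent points at J = (-47.30, -16.90) on LJ and U = (-43.10, -21.10) on UN. Then cos ∠HJN = JH·JN / (|JH||JN|), giving 5.074°.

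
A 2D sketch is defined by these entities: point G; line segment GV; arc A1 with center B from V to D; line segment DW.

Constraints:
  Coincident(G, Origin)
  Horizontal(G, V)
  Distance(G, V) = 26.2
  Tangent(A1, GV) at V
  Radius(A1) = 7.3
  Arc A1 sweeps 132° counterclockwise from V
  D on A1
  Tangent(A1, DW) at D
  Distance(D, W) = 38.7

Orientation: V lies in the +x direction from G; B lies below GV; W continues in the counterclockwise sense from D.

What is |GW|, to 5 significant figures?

62.085

G is at the origin; G and V share the same y with |GV| = 26.2 and V on the +x side, so V = (26.200, 0.0000). The tangent condition forces BV to be normal to GV, so B = V + (0, -7.3) = (26.200, -7.3000). On A1, V sits at bearing 90° from B; a 132° counterclockwise sweep puts D at bearing 222°, so D = B + 7.3·(cos 222°, sin 222°) = (20.775, -12.185). The tangent condition forces BD to be normal to DW, so DW runs along (−sin 222°, cos 222°); with |DW| = 38.7, W = (46.670, -40.944). Then |GW| = |W − G| = 62.085.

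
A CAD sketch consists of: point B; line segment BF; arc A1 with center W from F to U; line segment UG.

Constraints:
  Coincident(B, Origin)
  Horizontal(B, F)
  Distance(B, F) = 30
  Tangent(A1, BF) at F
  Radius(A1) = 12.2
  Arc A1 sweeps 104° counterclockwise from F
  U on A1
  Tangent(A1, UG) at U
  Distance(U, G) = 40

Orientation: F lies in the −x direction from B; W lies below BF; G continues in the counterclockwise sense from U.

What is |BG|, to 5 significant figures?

62.820

B is at the origin; BF is horizontal with |BF| = 30.0 and F on the −x side, so F = (-30.000, 0.0000). A1 meets BF tangentially, so WF is at right angles to BF, so W = F + (0, -12.2) = (-30.000, -12.200). On A1, F sits at bearing 90° from W; a 104° counterclockwise sweep puts U at bearing 194°, so U = W + 12.2·(cos 194°, sin 194°) = (-41.838, -15.151). The tangent condition forces WU to be normal to UG, so UG runs along (−sin 194°, cos 194°); with |UG| = 40.0, G = (-32.161, -53.963). Then |BG| = |G − B| = 62.820.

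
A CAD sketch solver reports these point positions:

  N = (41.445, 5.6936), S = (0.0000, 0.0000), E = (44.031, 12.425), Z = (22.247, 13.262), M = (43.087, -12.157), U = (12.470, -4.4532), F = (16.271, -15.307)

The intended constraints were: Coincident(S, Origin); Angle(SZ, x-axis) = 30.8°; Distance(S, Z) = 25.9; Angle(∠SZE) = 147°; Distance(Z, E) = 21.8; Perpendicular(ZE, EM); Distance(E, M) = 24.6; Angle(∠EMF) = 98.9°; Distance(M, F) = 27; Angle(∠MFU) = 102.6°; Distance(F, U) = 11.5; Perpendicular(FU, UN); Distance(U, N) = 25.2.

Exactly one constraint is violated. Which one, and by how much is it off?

Distance(U, N) = 25.2 — off by 5.50.

S = (0.00, 0.00) ✓; SZ at 30.80° ✓; |SZ| = 25.90 ✓; ∠SZE = 147.0° ✓; |ZE| = 21.80 ✓; ∠(ZE, EM) = 90.00° ✓; |EM| = 24.60 ✓; ∠EMF = 98.90° ✓; |MF| = 27.00 ✓; ∠MFU = 102.6° ✓; |FU| = 11.50 ✓; ∠(FU, UN) = 90.00° ✓; |UN| = 30.70 ✗.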